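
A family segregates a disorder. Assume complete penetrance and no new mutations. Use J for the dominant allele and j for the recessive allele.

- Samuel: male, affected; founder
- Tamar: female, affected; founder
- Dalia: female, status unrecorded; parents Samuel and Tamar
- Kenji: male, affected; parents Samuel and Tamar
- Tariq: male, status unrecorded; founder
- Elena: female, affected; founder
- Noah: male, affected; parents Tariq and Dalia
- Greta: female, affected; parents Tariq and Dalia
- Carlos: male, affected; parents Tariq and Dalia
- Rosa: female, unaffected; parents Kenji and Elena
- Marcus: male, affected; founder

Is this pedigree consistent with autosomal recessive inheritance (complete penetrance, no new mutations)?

No

Under autosomal recessive, Rosa (unaffected, female) cannot arise from Kenji (affected) × Elena (affected).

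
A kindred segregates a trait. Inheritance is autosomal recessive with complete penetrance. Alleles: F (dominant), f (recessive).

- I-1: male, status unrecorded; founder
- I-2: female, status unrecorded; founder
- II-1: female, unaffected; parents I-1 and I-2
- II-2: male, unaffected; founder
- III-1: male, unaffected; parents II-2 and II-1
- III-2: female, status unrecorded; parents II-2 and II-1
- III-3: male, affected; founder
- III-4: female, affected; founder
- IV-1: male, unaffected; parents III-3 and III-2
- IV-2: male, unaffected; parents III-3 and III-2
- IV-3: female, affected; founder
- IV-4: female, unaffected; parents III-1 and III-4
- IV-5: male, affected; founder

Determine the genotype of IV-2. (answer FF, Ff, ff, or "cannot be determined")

Ff

From phenotype alone, IV-2 is FF or Ff.
IV-2 is unaffected so carries F and received f from III-3 (ff), so IV-2 is Ff.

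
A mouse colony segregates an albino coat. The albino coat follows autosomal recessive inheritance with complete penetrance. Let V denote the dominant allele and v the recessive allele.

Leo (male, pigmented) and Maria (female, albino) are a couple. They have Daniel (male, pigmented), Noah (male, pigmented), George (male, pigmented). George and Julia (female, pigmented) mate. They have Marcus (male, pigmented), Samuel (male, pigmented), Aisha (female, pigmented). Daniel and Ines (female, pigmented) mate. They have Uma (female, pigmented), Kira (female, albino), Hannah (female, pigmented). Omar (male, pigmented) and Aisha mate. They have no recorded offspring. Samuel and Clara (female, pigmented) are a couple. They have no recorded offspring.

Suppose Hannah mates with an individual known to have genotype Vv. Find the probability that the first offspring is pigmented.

Daniel is pigmented so carries V and received v from Maria (vv), so Daniel is Vv.
Ines is pigmented so carries V and passed v to Kira (vv), so Ines is Vv.
Hannah is a pigmented offspring of Daniel (Vv) × Ines (Vv), whose cross gives 1/4 VV : 1/2 Vv : 1/4 vv; conditioning on being pigmented, Hannah is VV with probability 1/3, Vv with probability 2/3.
Summing over parental genotype combinations, P(offspring is pigmented) = 1/3·1 + 2/3·3/4 = 5/6.

5/6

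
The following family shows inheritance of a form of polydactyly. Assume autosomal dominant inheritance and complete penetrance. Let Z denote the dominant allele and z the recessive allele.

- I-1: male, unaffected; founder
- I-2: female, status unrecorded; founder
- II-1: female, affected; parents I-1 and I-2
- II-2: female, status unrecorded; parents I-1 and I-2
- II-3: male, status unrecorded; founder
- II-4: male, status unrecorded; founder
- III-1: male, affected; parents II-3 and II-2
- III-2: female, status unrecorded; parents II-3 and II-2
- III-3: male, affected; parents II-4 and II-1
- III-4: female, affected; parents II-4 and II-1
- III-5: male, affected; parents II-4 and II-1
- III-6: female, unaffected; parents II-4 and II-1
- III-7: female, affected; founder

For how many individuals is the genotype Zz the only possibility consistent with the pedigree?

Obligate heterozygotes: II-1 is affected so carries Z and received z from I-1 (zz), so II-1 is Zz.
Every other individual is either homozygous by phenotype or has at least one consistent homozygous assignment, so the count is 1.

1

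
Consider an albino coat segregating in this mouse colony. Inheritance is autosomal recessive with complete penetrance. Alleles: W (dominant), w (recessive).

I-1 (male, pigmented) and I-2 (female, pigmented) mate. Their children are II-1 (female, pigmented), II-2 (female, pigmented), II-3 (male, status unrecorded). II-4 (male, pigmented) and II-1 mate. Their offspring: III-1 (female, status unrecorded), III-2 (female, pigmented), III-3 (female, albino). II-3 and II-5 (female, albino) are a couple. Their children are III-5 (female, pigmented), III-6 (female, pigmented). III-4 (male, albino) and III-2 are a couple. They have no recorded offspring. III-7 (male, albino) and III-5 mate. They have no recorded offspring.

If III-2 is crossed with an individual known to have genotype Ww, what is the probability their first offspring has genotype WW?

II-4 is pigmented so carries W and passed w to III-3 (ww), so II-4 is Ww.
II-1 is pigmented so carries W and passed w to III-3 (ww), so II-1 is Ww.
III-2 is a pigmented offspring of II-4 (Ww) × II-1 (Ww), whose cross gives 1/4 WW : 1/2 Ww : 1/4 ww; conditioning on being pigmented, III-2 is WW with probability 1/3, Ww with probability 2/3.
Summing over parental genotype combinations, P(offspring has genotype WW) = 1/3·1/2 + 2/3·1/4 = 1/3.

1/3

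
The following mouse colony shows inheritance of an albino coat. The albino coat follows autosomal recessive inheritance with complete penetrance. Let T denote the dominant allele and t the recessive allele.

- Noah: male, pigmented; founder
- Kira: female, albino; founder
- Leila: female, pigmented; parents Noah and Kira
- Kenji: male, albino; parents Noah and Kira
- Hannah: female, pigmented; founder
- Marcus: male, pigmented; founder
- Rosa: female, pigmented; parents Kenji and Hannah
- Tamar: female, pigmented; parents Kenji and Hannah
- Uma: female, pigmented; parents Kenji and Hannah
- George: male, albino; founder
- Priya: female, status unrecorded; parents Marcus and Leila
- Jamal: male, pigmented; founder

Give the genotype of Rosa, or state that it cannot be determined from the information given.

Tt

From phenotype alone, Rosa is TT or Tt.
Rosa is pigmented so carries T and received t from Kenji (tt), so Rosa is Tt.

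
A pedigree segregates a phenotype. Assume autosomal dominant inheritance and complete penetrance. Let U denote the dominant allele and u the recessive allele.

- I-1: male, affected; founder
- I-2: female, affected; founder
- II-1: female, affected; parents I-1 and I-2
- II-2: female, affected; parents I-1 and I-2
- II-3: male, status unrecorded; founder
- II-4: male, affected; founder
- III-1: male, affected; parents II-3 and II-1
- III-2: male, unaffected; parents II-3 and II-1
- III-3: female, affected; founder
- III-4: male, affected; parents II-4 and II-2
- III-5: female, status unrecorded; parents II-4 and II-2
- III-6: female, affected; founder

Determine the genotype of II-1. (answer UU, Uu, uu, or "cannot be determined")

Uu

From phenotype alone, II-1 is UU or Uu.
II-1 is affected so carries U and passed u to III-2 (uu), so II-1 is Uu.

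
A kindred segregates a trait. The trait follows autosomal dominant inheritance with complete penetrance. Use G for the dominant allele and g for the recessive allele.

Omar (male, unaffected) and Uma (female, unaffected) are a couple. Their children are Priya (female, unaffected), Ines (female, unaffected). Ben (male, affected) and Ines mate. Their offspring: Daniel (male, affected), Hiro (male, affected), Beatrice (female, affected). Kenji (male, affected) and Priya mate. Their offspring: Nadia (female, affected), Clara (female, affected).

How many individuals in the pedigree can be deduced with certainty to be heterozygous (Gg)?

Obligate heterozygotes: Daniel is affected so carries G and received g from Ines (gg), so Daniel is Gg; Hiro is affected so carries G and received g from Ines (gg), so Hiro is Gg; Beatrice is affected so carries G and received g from Ines (gg), so Beatrice is Gg; Nadia is affected so carries G and received g from Priya (gg), so Nadia is Gg; Clara is affected so carries G and received g from Priya (gg), so Clara is Gg.
Every other individual is either homozygous by phenotype or has at least one consistent homozygous assignment, so the count is 5.

5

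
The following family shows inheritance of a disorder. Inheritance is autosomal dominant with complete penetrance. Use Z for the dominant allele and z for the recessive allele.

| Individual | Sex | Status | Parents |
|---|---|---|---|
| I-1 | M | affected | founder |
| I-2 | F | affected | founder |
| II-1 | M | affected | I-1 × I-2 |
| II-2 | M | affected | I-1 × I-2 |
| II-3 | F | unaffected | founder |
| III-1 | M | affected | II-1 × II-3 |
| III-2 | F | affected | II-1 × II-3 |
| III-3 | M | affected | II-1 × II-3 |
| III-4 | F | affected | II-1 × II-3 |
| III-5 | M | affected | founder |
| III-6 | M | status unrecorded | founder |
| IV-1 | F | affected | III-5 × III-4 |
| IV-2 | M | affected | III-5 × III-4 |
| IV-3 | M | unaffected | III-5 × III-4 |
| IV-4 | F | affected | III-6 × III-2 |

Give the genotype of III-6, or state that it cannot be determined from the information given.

III-6's phenotype is unrecorded, and no parent or child forces a single allele at both positions; consistent genotype assignments exist with III-6 as ZZ or Zz or zz.

cannot be determined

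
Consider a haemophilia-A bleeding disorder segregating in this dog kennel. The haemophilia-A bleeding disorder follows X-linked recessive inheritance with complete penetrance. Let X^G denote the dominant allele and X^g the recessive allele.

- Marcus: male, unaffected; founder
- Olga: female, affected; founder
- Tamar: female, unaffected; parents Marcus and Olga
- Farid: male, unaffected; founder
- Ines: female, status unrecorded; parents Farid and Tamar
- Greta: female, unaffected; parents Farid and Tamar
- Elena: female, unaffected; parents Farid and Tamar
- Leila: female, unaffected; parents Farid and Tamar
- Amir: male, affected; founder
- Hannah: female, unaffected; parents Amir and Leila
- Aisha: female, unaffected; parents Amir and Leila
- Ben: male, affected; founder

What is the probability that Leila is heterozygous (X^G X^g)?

Farid is unaffected, so Farid is X^G Y.
Tamar is unaffected so carries G and received g from Olga (X^g X^g), so Tamar is X^G X^g.
Their cross gives offspring ratios 1/2 X^G X^G : 1/2 X^G X^g. Conditioning on Leila being unaffected, P(X^G X^g) = 1/2 / 1 = 1/2 before taking Leila's own offspring into account.
Amir is affected, so Amir is X^g Y.
Now use Leila's offspring. Probability of each recorded status — unaffected daughter Hannah: 1/2 if Leila is X^G X^g, 1 if X^G X^G; unaffected daughter Aisha: 1/2 if Leila is X^G X^g, 1 if X^G X^G.
Bayes: P(X^G X^g) = 1/2·1/4 / (1/2·1/4 + 1/2·1) = 1/5.

1/5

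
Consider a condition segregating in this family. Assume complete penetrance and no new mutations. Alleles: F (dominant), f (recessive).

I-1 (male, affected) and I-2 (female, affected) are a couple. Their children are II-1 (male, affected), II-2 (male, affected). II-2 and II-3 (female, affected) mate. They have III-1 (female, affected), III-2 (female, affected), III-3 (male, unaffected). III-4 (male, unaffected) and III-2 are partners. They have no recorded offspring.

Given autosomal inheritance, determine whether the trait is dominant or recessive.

dominant

II-2 and II-3 are both affected yet have an unaffected child III-3. Under a recessive model two affected parents are homozygous and every child would be affected, so the trait cannot be recessive.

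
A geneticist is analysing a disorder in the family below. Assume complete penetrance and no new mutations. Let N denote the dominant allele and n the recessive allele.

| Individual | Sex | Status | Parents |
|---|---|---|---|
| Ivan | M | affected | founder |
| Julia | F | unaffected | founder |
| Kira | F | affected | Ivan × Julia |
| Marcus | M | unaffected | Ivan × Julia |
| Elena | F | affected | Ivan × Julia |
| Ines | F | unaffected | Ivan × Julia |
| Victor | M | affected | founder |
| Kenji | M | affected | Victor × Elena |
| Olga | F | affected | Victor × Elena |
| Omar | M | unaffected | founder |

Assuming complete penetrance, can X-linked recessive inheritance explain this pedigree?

A consistent assignment under X-linked recessive exists: Ivan X^n Y, Julia X^N X^n, Kira X^n X^n, Marcus X^N Y, Elena X^n X^n, Ines X^N X^n, Victor X^n Y, Kenji X^n Y, Olga X^n X^n, Omar X^N Y.
In this assignment every recorded phenotype matches its genotype and every non-founder's genotype is obtainable from its parents' genotypes, so the pedigree is consistent.

Yes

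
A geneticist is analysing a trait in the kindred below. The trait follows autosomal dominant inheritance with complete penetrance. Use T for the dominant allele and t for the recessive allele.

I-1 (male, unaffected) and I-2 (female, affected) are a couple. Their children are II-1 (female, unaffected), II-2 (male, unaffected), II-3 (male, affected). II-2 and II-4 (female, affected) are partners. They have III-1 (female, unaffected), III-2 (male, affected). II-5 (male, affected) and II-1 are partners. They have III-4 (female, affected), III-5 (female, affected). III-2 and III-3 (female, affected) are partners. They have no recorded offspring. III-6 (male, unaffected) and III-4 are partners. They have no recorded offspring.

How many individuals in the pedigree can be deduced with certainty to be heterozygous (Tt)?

Obligate heterozygotes: I-2 is affected so carries T and passed t to II-1 (tt), so I-2 is Tt; II-3 is affected so carries T and received t from I-1 (tt), so II-3 is Tt; II-4 is affected so carries T and passed t to III-1 (tt), so II-4 is Tt; III-2 is affected so carries T and received t from II-2 (tt), so III-2 is Tt; III-4 is affected so carries T and received t from II-1 (tt), so III-4 is Tt; III-5 is affected so carries T and received t from II-1 (tt), so III-5 is Tt.
Every other individual is either homozygous by phenotype or has at least one consistent homozygous assignment, so the count is 6.

6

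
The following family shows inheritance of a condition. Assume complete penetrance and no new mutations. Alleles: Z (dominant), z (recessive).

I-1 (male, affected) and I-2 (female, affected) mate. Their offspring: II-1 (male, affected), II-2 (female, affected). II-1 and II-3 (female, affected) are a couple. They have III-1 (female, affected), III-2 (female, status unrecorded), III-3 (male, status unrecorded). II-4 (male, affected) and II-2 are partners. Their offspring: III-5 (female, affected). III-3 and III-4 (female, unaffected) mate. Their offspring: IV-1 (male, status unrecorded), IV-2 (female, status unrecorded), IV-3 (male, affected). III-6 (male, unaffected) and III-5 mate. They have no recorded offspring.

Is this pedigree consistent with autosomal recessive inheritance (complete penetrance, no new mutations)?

Yes

A consistent assignment under autosomal recessive exists: I-1 zz, I-2 zz, II-1 zz, II-2 zz, II-3 zz, II-4 zz, III-1 zz, III-2 zz, III-3 zz, III-4 Zz, III-5 zz, III-6 ZZ, IV-1 Zz, IV-2 Zz, IV-3 zz.
In this assignment every recorded phenotype matches its genotype and every non-founder's genotype is obtainable from its parents' genotypes, so the pedigree is consistent.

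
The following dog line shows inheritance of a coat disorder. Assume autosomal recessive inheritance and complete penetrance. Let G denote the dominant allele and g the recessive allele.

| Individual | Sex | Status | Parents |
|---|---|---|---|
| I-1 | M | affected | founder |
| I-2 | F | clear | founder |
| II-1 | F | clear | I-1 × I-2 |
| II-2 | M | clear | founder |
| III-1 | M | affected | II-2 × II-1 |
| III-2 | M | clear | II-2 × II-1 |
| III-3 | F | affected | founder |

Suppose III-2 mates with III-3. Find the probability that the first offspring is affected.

II-2 is clear so carries G and passed g to III-1 (gg), so II-2 is Gg.
II-1 is clear so carries G and received g from I-1 (gg), so II-1 is Gg.
III-2 is a clear offspring of II-2 (Gg) × II-1 (Gg), whose cross gives 1/4 GG : 1/2 Gg : 1/4 gg; conditioning on being clear, III-2 is GG with probability 1/3, Gg with probability 2/3.
III-3 is affected, so III-3 is gg.
Summing over parental genotype combinations, P(offspring is affected) = 2/3·1/2 = 1/3.

1/3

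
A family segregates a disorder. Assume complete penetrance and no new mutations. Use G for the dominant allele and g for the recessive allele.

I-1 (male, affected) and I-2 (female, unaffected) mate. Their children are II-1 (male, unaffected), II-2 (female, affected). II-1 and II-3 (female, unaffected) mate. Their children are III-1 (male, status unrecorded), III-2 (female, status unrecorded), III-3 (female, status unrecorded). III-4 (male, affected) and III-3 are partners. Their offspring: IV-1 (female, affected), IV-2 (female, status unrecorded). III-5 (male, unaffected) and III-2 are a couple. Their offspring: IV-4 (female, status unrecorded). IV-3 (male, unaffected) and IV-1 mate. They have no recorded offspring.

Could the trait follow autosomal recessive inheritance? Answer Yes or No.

Yes

A consistent assignment under autosomal recessive exists: I-1 gg, I-2 Gg, II-1 Gg, II-2 gg, II-3 GG, III-1 GG, III-2 GG, III-3 Gg, III-4 gg, III-5 GG, IV-1 gg, IV-2 Gg, IV-3 GG, IV-4 GG.
In this assignment every recorded phenotype matches its genotype and every non-founder's genotype is obtainable from its parents' genotypes, so the pedigree is consistent.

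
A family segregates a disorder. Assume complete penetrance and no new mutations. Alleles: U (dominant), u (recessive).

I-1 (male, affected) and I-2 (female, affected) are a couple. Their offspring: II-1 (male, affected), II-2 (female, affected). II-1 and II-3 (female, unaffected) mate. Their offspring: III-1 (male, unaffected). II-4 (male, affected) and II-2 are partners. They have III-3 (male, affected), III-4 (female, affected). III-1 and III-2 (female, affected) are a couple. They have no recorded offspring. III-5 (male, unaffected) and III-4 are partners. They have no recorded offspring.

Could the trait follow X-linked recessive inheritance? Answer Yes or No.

A consistent assignment under X-linked recessive exists: I-1 X^u Y, I-2 X^u X^u, II-1 X^u Y, II-2 X^u X^u, II-3 X^U X^U, II-4 X^u Y, III-1 X^U Y, III-2 X^u X^u, III-3 X^u Y, III-4 X^u X^u, III-5 X^U Y.
In this assignment every recorded phenotype matches its genotype and every non-founder's genotype is obtainable from its parents' genotypes, so the pedigree is consistent.

Yes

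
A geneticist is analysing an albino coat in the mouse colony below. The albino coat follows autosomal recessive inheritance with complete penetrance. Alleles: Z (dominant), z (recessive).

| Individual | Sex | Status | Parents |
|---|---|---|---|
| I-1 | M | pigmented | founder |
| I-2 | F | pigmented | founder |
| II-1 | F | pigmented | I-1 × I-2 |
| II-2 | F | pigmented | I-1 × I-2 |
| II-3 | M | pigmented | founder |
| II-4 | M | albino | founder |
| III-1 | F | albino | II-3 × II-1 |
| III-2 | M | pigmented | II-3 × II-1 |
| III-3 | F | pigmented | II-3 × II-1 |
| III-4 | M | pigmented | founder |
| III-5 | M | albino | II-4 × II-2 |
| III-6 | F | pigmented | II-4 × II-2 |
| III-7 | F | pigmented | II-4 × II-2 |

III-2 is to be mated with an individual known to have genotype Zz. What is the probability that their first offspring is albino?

II-3 is pigmented so carries Z and passed z to III-1 (zz), so II-3 is Zz.
II-1 is pigmented so carries Z and passed z to III-1 (zz), so II-1 is Zz.
III-2 is a pigmented offspring of II-3 (Zz) × II-1 (Zz), whose cross gives 1/4 ZZ : 1/2 Zz : 1/4 zz; conditioning on being pigmented, III-2 is ZZ with probability 1/3, Zz with probability 2/3.
Summing over parental genotype combinations, P(offspring is albino) = 2/3·1/4 = 1/6.

1/6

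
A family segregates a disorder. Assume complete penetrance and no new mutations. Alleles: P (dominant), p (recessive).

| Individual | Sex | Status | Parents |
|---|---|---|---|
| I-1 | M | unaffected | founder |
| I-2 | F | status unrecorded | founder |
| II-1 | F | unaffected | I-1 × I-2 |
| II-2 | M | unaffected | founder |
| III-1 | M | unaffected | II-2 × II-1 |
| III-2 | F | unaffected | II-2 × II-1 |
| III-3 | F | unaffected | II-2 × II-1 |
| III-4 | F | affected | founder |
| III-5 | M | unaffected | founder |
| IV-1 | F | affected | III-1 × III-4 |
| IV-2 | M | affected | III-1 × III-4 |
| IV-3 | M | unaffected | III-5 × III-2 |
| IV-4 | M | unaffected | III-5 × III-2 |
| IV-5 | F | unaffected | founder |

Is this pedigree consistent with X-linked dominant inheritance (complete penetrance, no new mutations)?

Yes

A consistent assignment under X-linked dominant exists: I-1 X^p Y, I-2 X^P X^p, II-1 X^p X^p, II-2 X^p Y, III-1 X^p Y, III-2 X^p X^p, III-3 X^p X^p, III-4 X^P X^P, III-5 X^p Y, IV-1 X^P X^p, IV-2 X^P Y, IV-3 X^p Y, IV-4 X^p Y, IV-5 X^p X^p.
In this assignment every recorded phenotype matches its genotype and every non-founder's genotype is obtainable from its parents' genotypes, so the pedigree is consistent.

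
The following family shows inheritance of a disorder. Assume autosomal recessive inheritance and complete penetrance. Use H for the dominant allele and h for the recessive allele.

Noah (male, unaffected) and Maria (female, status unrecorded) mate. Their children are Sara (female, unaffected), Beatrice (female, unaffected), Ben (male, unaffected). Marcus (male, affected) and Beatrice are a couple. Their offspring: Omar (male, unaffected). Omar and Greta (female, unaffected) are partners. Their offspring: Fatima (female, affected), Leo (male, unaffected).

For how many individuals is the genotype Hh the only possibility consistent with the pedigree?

Obligate heterozygotes: Omar is unaffected so carries H and received h from Marcus (hh), so Omar is Hh; Greta is unaffected so carries H and passed h to Fatima (hh), so Greta is Hh.
Every other individual is either homozygous by phenotype or has at least one consistent homozygous assignment, so the count is 2.

2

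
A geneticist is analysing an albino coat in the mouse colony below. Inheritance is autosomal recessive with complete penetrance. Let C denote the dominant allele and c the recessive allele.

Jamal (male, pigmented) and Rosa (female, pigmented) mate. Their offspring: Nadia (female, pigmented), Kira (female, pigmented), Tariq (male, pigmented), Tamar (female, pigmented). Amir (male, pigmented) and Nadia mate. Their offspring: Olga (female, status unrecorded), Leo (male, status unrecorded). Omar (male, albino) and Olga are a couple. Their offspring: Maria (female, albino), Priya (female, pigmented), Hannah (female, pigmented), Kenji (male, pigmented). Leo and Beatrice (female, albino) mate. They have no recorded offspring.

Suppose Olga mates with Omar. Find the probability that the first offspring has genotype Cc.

Olga passed C to Priya (Cc, whose c came from Omar) and passed c to Maria (cc), so Olga is Cc.
Omar is albino, so Omar is cc.
The cross gives 1/2 Cc : 1/2 cc, so P(offspring has genotype Cc) = 1/2.

1/2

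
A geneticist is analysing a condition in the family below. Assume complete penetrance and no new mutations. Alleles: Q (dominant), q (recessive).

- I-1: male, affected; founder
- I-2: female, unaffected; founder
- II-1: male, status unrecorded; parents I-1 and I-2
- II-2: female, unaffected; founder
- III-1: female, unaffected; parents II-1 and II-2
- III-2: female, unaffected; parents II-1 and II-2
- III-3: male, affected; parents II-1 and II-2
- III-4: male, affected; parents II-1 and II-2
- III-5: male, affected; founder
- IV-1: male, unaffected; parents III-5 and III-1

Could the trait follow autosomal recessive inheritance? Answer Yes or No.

A consistent assignment under autosomal recessive exists: I-1 qq, I-2 QQ, II-1 Qq, II-2 Qq, III-1 QQ, III-2 QQ, III-3 qq, III-4 qq, III-5 qq, IV-1 Qq.
In this assignment every recorded phenotype matches its genotype and every non-founder's genotype is obtainable from its parents' genotypes, so the pedigree is consistent.

Yes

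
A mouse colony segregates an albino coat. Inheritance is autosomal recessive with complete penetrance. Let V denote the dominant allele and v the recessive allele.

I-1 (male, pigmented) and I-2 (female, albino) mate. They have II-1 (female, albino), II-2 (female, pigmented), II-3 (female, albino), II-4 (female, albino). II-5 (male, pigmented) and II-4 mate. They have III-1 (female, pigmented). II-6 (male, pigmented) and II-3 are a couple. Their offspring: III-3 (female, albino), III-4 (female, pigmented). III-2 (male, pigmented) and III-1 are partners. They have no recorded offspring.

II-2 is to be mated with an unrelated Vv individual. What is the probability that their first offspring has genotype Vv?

1/2

II-2 is pigmented so carries V and received v from I-2 (vv), so II-2 is Vv.
The cross gives 1/4 VV : 1/2 Vv : 1/4 vv, so P(offspring has genotype Vv) = 1/2.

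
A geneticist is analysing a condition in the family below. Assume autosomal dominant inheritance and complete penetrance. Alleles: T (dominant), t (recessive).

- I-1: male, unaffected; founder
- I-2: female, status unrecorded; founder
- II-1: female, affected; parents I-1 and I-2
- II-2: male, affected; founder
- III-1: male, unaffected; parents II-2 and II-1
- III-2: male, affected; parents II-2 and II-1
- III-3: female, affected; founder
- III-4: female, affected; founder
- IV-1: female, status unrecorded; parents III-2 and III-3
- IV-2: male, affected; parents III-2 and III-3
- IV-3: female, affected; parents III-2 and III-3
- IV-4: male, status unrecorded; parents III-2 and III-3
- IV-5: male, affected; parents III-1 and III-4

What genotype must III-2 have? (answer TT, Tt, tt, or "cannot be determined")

III-2's phenotype allows TT or Tt, and no parent or child forces a single allele at both positions; consistent genotype assignments exist with III-2 as TT or Tt.

cannot be determined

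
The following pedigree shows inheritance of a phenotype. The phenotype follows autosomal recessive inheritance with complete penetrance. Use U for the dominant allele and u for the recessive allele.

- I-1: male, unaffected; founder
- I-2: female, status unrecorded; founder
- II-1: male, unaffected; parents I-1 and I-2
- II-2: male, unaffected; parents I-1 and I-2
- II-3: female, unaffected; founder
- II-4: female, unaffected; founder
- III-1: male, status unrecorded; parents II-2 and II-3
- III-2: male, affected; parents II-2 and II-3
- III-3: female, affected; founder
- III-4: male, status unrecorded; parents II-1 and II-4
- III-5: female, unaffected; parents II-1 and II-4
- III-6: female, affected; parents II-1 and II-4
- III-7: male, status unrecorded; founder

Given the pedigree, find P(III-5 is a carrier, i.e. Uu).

2/3

II-1 is unaffected so carries U and passed u to III-6 (uu), so II-1 is Uu.
II-4 is unaffected so carries U and passed u to III-6 (uu), so II-4 is Uu.
Their cross gives offspring ratios 1/4 UU : 1/2 Uu : 1/4 uu. Conditioning on III-5 being unaffected, P(Uu) = 1/2 / 3/4 = 2/3.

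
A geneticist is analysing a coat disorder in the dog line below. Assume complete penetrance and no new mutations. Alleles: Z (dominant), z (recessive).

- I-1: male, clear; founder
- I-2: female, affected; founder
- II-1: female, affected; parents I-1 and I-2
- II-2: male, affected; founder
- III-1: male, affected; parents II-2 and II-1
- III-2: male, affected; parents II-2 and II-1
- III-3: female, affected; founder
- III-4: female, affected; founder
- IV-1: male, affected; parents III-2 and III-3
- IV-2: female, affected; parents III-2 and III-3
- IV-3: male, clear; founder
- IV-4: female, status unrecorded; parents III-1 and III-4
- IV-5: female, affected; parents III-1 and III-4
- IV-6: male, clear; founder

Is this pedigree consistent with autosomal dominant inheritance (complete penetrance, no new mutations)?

Yes

A consistent assignment under autosomal dominant exists: I-1 zz, I-2 ZZ, II-1 Zz, II-2 ZZ, III-1 ZZ, III-2 ZZ, III-3 ZZ, III-4 ZZ, IV-1 ZZ, IV-2 ZZ, IV-3 zz, IV-4 ZZ, IV-5 ZZ, IV-6 zz.
In this assignment every recorded phenotype matches its genotype and every non-founder's genotype is obtainable from its parents' genotypes, so the pedigree is consistent.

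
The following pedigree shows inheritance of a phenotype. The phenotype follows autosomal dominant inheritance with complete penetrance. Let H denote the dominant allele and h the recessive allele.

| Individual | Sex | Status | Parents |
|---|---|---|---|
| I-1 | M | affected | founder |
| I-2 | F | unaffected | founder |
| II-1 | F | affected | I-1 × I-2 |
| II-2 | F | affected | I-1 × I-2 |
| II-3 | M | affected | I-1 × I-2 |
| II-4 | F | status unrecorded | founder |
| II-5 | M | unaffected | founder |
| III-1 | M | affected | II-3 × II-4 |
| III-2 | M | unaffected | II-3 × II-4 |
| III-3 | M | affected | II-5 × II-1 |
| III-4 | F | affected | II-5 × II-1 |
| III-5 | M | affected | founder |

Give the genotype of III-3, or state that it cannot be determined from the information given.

From phenotype alone, III-3 is HH or Hh.
III-3 is affected so carries H and received h from II-5 (hh), so III-3 is Hh.

Hh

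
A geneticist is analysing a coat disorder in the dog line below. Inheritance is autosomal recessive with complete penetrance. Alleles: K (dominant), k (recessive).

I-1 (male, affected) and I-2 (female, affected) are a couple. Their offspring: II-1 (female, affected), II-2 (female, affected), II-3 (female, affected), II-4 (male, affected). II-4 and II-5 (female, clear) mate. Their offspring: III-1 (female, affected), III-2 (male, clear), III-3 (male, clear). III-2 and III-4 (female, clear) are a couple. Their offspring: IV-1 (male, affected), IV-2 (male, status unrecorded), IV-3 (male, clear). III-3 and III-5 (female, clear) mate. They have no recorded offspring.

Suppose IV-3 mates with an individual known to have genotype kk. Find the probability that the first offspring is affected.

III-2 is clear so carries K and received k from II-4 (kk), so III-2 is Kk.
III-4 is clear so carries K and passed k to IV-1 (kk), so III-4 is Kk.
IV-3 is a clear offspring of III-2 (Kk) × III-4 (Kk), whose cross gives 1/4 KK : 1/2 Kk : 1/4 kk; conditioning on being clear, IV-3 is KK with probability 1/3, Kk with probability 2/3.
Summing over parental genotype combinations, P(offspring is affected) = 2/3·1/2 = 1/3.

1/3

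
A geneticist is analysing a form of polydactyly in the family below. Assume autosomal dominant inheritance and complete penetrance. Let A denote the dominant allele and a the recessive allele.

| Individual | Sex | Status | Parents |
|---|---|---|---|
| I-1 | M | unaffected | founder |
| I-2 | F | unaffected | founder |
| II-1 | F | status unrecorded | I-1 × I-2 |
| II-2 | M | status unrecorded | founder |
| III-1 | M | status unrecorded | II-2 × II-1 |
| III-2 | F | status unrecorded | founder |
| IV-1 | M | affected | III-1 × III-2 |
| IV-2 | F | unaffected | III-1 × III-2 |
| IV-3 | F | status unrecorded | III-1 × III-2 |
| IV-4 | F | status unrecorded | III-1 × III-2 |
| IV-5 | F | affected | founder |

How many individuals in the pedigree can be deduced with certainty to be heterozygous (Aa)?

0

No individual's genotype is forced to Aa by the pedigree, so the count is 0.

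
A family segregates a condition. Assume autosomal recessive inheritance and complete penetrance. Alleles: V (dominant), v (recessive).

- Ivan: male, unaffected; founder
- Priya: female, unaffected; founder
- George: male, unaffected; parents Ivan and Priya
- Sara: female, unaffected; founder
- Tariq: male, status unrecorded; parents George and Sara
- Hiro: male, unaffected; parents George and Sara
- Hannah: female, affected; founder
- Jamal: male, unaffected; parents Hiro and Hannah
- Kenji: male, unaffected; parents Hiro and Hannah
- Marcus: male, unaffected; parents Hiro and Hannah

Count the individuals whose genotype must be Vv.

3

Obligate heterozygotes: Jamal is unaffected so carries V and received v from Hannah (vv), so Jamal is Vv; Kenji is unaffected so carries V and received v from Hannah (vv), so Kenji is Vv; Marcus is unaffected so carries V and received v from Hannah (vv), so Marcus is Vv.
Every other individual is either homozygous by phenotype or has at least one consistent homozygous assignment, so the count is 3.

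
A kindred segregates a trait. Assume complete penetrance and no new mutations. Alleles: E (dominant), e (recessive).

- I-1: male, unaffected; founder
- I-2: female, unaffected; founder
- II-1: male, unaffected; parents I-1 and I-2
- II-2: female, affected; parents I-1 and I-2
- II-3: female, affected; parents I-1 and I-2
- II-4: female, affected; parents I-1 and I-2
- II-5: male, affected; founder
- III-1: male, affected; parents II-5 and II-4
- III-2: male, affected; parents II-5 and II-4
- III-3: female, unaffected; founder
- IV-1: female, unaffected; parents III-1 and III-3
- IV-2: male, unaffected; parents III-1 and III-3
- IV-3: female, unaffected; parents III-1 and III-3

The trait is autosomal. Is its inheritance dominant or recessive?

recessive

I-1 and I-2 are both unaffected yet have an affected child II-2. Under dominance, an affected child requires at least one affected parent, so the trait cannot be dominant.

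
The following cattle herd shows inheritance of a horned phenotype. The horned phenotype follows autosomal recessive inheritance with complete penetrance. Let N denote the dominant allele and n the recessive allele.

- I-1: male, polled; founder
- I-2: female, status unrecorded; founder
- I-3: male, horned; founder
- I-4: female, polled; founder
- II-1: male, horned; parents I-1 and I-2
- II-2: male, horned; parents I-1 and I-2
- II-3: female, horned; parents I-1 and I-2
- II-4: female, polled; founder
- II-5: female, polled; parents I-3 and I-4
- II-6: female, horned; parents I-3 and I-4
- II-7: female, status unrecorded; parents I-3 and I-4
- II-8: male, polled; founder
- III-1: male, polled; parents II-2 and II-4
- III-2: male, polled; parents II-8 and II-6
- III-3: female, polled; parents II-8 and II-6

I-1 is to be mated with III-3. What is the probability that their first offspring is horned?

I-1 is polled so carries N and passed n to II-1 (nn), so I-1 is Nn.
III-3 is polled so carries N and received n from II-6 (nn), so III-3 is Nn.
The cross gives 1/4 NN : 1/2 Nn : 1/4 nn, so P(offspring is horned) = 1/4.

1/4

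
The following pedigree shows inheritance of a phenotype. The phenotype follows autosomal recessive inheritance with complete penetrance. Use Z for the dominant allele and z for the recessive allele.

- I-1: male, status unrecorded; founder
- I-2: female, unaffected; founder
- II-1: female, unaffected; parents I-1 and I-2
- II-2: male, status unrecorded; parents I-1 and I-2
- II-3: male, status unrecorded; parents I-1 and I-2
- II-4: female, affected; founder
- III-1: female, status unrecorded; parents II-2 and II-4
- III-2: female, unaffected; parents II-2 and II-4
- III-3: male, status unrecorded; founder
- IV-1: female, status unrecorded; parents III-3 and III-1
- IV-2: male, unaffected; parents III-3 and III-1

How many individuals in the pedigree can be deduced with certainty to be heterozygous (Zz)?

Obligate heterozygotes: III-2 is unaffected so carries Z and received z from II-4 (zz), so III-2 is Zz.
Every other individual is either homozygous by phenotype or has at least one consistent homozygous assignment, so the count is 1.

1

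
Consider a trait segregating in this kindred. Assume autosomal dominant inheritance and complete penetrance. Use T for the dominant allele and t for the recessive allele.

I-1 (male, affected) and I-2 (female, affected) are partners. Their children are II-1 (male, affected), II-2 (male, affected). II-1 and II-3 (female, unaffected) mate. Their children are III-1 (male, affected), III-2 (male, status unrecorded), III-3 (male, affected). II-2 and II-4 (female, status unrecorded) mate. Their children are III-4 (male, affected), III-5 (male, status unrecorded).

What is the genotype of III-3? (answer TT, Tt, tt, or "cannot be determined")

Tt

From phenotype alone, III-3 is TT or Tt.
III-3 is affected so carries T and received t from II-3 (tt), so III-3 is Tt.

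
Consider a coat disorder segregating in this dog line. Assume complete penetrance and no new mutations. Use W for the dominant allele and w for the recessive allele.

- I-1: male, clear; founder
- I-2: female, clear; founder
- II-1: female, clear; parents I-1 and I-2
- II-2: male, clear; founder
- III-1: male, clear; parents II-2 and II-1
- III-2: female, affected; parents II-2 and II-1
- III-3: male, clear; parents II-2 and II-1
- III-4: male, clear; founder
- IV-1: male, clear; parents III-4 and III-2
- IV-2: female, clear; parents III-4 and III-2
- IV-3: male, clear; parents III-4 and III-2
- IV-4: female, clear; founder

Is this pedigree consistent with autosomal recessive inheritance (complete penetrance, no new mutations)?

Yes

A consistent assignment under autosomal recessive exists: I-1 WW, I-2 Ww, II-1 Ww, II-2 Ww, III-1 WW, III-2 ww, III-3 WW, III-4 WW, IV-1 Ww, IV-2 Ww, IV-3 Ww, IV-4 WW.
In this assignment every recorded phenotype matches its genotype and every non-founder's genotype is obtainable from its parents' genotypes, so the pedigree is consistent.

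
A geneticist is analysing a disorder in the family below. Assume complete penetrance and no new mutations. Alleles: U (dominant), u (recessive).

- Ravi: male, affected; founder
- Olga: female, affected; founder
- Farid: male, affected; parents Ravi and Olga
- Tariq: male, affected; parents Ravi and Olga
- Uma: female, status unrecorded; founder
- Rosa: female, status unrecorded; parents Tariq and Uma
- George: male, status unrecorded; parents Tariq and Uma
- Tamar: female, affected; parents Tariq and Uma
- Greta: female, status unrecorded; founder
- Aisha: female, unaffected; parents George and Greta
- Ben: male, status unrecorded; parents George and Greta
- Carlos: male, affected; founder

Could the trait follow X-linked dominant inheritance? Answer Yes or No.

A consistent assignment under X-linked dominant exists: Ravi X^U Y, Olga X^U X^U, Farid X^U Y, Tariq X^U Y, Uma X^U X^u, Rosa X^U X^U, George X^u Y, Tamar X^U X^U, Greta X^U X^u, Aisha X^u X^u, Ben X^U Y, Carlos X^U Y.
In this assignment every recorded phenotype matches its genotype and every non-founder's genotype is obtainable from its parents' genotypes, so the pedigree is consistent.

Yes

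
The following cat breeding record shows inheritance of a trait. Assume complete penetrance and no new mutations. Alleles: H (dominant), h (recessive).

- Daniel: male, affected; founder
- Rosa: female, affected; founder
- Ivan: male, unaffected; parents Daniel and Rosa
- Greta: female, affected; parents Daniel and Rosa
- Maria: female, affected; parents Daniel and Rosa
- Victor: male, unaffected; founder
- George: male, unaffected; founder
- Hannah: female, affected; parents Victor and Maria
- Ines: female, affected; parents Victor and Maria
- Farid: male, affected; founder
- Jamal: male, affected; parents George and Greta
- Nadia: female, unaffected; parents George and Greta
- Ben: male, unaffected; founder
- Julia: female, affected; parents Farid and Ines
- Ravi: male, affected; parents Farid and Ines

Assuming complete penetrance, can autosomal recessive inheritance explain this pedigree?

Under autosomal recessive, Ivan (unaffected, male) cannot arise from Daniel (affected) × Rosa (affected).

No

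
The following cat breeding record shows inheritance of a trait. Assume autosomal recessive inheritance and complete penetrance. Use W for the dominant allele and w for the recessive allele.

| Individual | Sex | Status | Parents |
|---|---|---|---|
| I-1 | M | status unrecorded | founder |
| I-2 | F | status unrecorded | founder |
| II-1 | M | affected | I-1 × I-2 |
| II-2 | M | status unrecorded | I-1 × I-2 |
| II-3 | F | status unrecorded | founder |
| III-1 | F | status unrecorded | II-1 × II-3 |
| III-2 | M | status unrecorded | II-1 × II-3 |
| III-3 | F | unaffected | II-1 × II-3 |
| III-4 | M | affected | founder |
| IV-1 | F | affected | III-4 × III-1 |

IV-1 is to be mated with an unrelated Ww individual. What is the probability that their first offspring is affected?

IV-1 is affected, so IV-1 is ww.
The cross gives 1/2 Ww : 1/2 ww, so P(offspring is affected) = 1/2.

1/2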